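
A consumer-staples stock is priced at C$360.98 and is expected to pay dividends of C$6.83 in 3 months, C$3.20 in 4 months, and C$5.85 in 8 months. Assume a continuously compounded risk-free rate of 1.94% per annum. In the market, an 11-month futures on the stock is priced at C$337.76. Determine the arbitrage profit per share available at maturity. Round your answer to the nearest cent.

C$13.66 per share

PV(dividends) I = 6.83·e^(−0.0194·3/12) + 3.20·e^(−0.0194·4/12) + 5.85·e^(−0.0194·8/12) = 15.7512
Fair futures F* = (S − I)·e^(rT) = (360.98 − 15.7512)·e^0.017783 = 345.2288 × 1.017942 = 351.4229
Market C$337.76 < fair 351.4229: forward underpriced → reverse cash-and-carry (short the stock, invest proceeds at r, pay the dividends, go long the forward).
Profit at T = |F_mkt − F*| = |337.76 − 351.4229| = C$13.66 per share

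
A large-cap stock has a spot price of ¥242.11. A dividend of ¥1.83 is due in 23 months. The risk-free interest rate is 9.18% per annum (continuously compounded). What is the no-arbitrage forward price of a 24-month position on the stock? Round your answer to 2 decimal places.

¥289.06

PV(dividends) I = 1.83·e^(−0.0918·23/12)
I = 1.5347
F = (S − I)·e^(rT) = (242.11 − 1.5347) · e^(0.0918·24/12)
= 240.5753 · e^0.183600 = 240.5753 × 1.201535 = ¥289.06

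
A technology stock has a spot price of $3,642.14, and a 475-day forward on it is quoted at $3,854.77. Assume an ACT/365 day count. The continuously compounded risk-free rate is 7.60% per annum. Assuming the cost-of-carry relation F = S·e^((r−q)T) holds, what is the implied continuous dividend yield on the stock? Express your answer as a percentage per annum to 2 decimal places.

From F = S·e^((r−q)T): (r − q) = ln(F/S)/T
ln(3854.77/3642.14) = ln(1.058381) = 0.056740
(r − q) = 0.056740 / (475/365) = 0.043600
q = r − ln(F/S)/T = 0.0760 − 0.043600 = 0.032400
q = 3.24%

3.24%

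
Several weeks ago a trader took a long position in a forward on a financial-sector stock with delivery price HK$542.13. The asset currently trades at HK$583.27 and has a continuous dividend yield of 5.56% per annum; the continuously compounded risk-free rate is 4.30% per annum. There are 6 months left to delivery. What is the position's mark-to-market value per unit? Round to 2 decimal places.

Current fair forward for the remaining 6 months: F = S·e^((r − q)·T), (r − q) = 0.0430 − 0.0556 = -0.0126
F = 583.27 · e^(-0.0126 × 6/12) = 583.27 × 0.993720 = 579.6071
Value of long forward = (F − K)·e^(−rT) = (579.6071 − 542.13) · e^(−0.0430·6/12)
= 37.4771 × 0.978729 = 36.68

HK$36.68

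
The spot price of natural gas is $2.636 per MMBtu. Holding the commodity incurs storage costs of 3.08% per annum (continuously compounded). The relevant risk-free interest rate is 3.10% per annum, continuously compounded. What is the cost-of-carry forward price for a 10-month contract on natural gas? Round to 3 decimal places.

$2.775 per MMBtu

Net carry = r + u − y = 0.0310 + 0.0308 − 0.0000 = 0.0618
F = S·e^((r+u−y)T) = 2.636 · e^(0.0618 × 10/12) = 2.636 · e^0.051500
= 2.636 × 1.052849 = $2.775 per MMBtu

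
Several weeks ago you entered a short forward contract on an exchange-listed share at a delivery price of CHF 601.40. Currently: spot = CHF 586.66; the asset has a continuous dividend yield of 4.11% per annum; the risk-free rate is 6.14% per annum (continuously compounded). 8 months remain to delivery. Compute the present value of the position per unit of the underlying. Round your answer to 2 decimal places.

CHF 6.48

Current fair forward for the remaining 8 months: F = S·e^((r − q)·T), (r − q) = 0.0614 − 0.0411 = 0.0203
F = 586.66 · e^(0.0203 × 8/12) = 586.66 × 1.013625 = 594.6532
Value of long forward = (F − K)·e^(−rT) = (594.6532 − 601.40) · e^(−0.0614·8/12)
= -6.7468 × 0.959893 = -6.48
Short position value = −(long value) = CHF 6.48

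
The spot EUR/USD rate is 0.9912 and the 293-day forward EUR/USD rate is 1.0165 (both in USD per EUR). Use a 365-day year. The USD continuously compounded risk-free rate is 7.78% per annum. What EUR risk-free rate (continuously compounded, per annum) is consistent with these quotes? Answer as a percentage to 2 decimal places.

F = S·e^((r_USD − r_EUR)T) ⇒ r_EUR = r_USD − ln(F/S)/T
ln(1.0165/0.9912) = 0.025204; /(293/365) = 0.031397
r_EUR = 0.0778 − 0.031397 = 0.046403
r_EUR = 4.64%

4.64%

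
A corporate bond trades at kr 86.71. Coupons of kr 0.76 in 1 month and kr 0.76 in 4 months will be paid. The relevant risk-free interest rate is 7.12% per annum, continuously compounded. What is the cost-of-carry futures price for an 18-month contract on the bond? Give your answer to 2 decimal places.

PV(coupons) I = 0.76·e^(−0.0712·1/12) + 0.76·e^(−0.0712·4/12)
I = 0.7555 + 0.7422 = 1.4977
F = (S − I)·e^(rT) = (86.71 − 1.4977) · e^(0.0712·18/12)
= 85.2123 · e^0.106800 = 85.2123 × 1.112712 = kr 94.82

kr 94.82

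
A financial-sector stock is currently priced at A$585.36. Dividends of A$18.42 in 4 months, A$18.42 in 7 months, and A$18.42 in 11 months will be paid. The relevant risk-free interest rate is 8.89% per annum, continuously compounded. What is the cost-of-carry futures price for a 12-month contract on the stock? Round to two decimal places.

PV(dividends) I = 18.42·e^(−0.0889·4/12) + 18.42·e^(−0.0889·7/12) + 18.42·e^(−0.0889·11/12)
I = 17.8822 + 17.4891 + 16.9785 = 52.3498
F = (S − I)·e^(rT) = (585.36 − 52.3498) · e^(0.0889·12/12)
= 533.0102 · e^0.088900 = 533.0102 × 1.092971 = A$582.56

A$582.56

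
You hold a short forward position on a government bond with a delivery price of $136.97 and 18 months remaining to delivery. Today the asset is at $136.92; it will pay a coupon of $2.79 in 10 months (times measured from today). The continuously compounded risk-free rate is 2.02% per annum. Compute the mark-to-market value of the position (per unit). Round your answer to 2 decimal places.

PV(remaining coupons) I = 2.79·e^(−0.0202·10/12) = 2.7434
Current forward F = (S − I)·e^(rT) = (136.92 − 2.7434)·e^(0.0202·18/12) = 134.1766 × 1.030764 = 138.3044
Value (long) = (F − K)·e^(−rT) = (138.3044 − 136.97) × 0.970154 = 1.2946
Short position value = −(long value) = -$1.29

-$1.29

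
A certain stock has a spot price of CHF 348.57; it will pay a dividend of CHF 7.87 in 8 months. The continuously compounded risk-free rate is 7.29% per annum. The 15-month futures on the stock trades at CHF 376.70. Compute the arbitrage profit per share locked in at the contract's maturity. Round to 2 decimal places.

CHF 3.09 per share

PV(dividends) I = 7.87·e^(−0.0729·8/12) = 7.4967
Fair futures F* = (S − I)·e^(rT) = (348.57 − 7.4967)·e^0.091125 = 341.0733 × 1.095406 = 373.6137
Market CHF 376.70 > fair 373.6137: forward overpriced → cash-and-carry (borrow at r, buy the stock and collect the dividends, short the forward).
Profit at T = |F_mkt − F*| = |376.70 − 373.6137| = CHF 3.09 per share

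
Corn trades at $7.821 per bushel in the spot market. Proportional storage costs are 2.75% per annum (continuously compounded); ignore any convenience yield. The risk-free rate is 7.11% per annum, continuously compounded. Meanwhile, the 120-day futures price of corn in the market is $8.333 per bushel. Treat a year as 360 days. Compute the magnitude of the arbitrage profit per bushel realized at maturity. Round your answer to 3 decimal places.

Fair futures: F* = S·e^(carry·T), with carry = (r + u) = 0.0711 + 0.0275 = 0.0986
F* = 7.821 · e^(0.0986 × 120/360) = 7.821 · e^0.032867 = 7.821 × 1.033413 = $8.0823
Market $8.333 > fair $8.0823: forward overpriced → cash-and-carry (buy spot, short the forward).
At maturity, profit = |F_mkt − F*| = |8.333 − 8.0823| = $0.251 per bushel

$0.251 per bushel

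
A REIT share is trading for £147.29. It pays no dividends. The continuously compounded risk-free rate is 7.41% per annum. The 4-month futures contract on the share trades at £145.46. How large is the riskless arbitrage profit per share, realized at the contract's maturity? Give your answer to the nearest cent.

Fair futures: F* = S·e^(carry·T), with carry = r = 0.0741
F* = 147.29 · e^(0.0741 × 4/12) = 147.29 · e^0.024700 = 147.29 × 1.025008 = £150.9734
Market £145.46 < fair £150.9734: forward underpriced → reverse cash-and-carry (short spot, go long the forward).
At maturity, profit = |F_mkt − F*| = |145.46 − 150.9734| = £5.51 per share

£5.51 per share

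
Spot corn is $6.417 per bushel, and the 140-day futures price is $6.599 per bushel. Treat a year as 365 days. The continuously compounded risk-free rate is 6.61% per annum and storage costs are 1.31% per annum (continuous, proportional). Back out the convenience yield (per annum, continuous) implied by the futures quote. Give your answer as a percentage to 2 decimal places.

F = S·e^((r+u−y)T) ⇒ (r+u−y) = ln(F/S)/T
ln(6.599/6.417) = 0.027967; /T ⇒ 0.072914
y = r + u − ln(F/S)/T = 0.0661 + 0.0131 − 0.072914 = 0.006286
y = 0.63%

0.63%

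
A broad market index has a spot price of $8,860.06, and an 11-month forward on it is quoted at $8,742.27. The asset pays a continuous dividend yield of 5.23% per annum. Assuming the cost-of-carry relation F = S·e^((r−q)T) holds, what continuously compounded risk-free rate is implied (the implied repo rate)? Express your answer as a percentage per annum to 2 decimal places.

3.77%

From F = S·e^((r−q)T): (r − q) = ln(F/S)/T
ln(8742.27/8860.06) = ln(0.986706) = -0.013383
(r − q) = -0.013383 / (11/12) = -0.014600
r = ln(F/S)/T + q = -0.014600 + 0.0523 = 0.037700
r = 3.77%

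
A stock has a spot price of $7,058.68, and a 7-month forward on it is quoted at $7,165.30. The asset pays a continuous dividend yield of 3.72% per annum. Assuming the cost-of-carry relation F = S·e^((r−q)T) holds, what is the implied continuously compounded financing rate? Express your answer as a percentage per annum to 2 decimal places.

6.29%

From F = S·e^((r−q)T): (r − q) = ln(F/S)/T
ln(7165.30/7058.68) = ln(1.015105) = 0.014992
(r − q) = 0.014992 / (7/12) = 0.025701
r = ln(F/S)/T + q = 0.025701 + 0.0372 = 0.062901
r = 6.29%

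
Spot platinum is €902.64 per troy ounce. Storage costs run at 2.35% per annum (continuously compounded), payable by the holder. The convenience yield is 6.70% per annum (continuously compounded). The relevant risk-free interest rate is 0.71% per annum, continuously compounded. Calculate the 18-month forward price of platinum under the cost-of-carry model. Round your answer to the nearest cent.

€854.68 per troy ounce

Net carry = r + u − y = 0.0071 + 0.0235 − 0.0670 = -0.0364
F = S·e^((r+u−y)T) = 902.64 · e^(-0.0364 × 18/12) = 902.64 · e^-0.054600
= 902.64 × 0.946864 = €854.68 per troy ounce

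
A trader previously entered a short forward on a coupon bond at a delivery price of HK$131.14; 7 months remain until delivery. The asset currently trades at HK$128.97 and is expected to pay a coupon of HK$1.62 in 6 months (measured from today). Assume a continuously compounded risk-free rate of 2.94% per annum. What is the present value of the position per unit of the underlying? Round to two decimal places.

PV(remaining coupons) I = 1.62·e^(−0.0294·6/12) = 1.5964
Current forward F = (S − I)·e^(rT) = (128.97 − 1.5964)·e^(0.0294·7/12) = 127.3736 × 1.017298 = 129.5769
Value (long) = (F − K)·e^(−rT) = (129.5769 − 131.14) × 0.982996 = -1.5365
Short position value = −(long value) = HK$1.54

HK$1.54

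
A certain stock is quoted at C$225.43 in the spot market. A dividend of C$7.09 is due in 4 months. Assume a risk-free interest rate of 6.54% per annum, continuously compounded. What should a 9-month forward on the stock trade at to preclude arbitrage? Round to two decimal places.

C$229.48

PV(dividends) I = 7.09·e^(−0.0654·4/12)
I = 6.9371
F = (S − I)·e^(rT) = (225.43 − 6.9371) · e^(0.0654·9/12)
= 218.4929 · e^0.049050 = 218.4929 × 1.050273 = C$229.48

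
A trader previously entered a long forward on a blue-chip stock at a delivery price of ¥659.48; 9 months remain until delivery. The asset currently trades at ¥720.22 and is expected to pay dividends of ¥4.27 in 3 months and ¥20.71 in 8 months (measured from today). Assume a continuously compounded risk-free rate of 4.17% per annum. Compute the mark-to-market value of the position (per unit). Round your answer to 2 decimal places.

¥56.68

PV(remaining dividends) I = 4.27·e^(−0.0417·3/12) + 20.71·e^(−0.0417·8/12) = 24.3679
Current forward F = (S − I)·e^(rT) = (720.22 − 24.3679)·e^(0.0417·9/12) = 695.8521 × 1.031769 = 717.9586
Value (long) = (F − K)·e^(−rT) = (717.9586 − 659.48) × 0.969209 = 56.6780
Value = ¥56.68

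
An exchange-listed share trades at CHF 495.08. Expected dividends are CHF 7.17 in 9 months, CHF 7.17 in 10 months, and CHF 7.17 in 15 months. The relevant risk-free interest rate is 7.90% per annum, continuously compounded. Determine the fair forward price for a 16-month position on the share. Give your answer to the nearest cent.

CHF 527.89

PV(dividends) I = 7.17·e^(−0.0790·9/12) + 7.17·e^(−0.0790·10/12) + 7.17·e^(−0.0790·15/12)
I = 6.7575 + 6.7132 + 6.4958 = 19.9665
F = (S − I)·e^(rT) = (495.08 − 19.9665) · e^(0.0790·16/12)
= 475.1135 · e^0.105333 = 475.1135 × 1.111081 = CHF 527.89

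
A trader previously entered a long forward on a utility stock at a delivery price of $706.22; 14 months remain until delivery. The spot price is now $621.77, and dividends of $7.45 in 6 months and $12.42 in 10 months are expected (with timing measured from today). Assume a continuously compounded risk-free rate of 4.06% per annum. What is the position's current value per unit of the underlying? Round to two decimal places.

PV(remaining dividends) I = 7.45·e^(−0.0406·6/12) + 12.42·e^(−0.0406·10/12) = 19.3071
Current forward F = (S − I)·e^(rT) = (621.77 − 19.3071)·e^(0.0406·14/12) = 602.4629 × 1.048506 = 631.6860
Value (long) = (F − K)·e^(−rT) = (631.6860 − 706.22) × 0.953738 = -71.0859
Value = -$71.09

-$71.09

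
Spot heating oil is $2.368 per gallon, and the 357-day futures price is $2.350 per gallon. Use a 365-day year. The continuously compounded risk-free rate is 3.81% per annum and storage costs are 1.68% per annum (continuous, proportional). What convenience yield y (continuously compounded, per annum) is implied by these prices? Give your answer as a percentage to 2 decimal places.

F = S·e^((r+u−y)T) ⇒ (r+u−y) = ln(F/S)/T
ln(2.350/2.368) = -0.007630; /T ⇒ -0.007801
y = r + u − ln(F/S)/T = 0.0381 + 0.0168 + 0.007801 = 0.062701
y = 6.27%

6.27%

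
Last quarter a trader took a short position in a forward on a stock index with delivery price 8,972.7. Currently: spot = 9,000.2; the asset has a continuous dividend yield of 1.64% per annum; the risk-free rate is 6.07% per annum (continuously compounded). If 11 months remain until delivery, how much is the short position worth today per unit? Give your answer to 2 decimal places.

-378.83

Current fair forward for the remaining 11 months: F = S·e^((r − q)·T), (r − q) = 0.0607 − 0.0164 = 0.0443
F = 9000.2 · e^(0.0443 × 11/12) = 9000.2 × 1.04144413 = 9373.2055
Value of long forward = (F − K)·e^(−rT) = (9373.2055 − 8972.7) · e^(−0.0607·11/12)
= 400.5055 × 0.94587801 = 378.83
Short position value = −(long value) = -378.83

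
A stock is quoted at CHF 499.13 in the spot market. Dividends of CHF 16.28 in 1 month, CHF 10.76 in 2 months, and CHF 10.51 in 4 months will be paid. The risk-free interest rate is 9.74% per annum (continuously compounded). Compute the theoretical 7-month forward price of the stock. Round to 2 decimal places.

PV(dividends) I = 16.28·e^(−0.0974·1/12) + 10.76·e^(−0.0974·2/12) + 10.51·e^(−0.0974·4/12)
I = 16.1484 + 10.5867 + 10.1743 = 36.9094
F = (S − I)·e^(rT) = (499.13 − 36.9094) · e^(0.0974·7/12)
= 462.2206 · e^0.056817 = 462.2206 × 1.058462 = CHF 489.24

CHF 489.24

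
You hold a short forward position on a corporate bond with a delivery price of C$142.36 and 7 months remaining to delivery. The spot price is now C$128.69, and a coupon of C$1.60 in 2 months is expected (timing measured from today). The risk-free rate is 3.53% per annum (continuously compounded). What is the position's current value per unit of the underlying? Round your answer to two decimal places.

C$12.36

PV(remaining coupons) I = 1.60·e^(−0.0353·2/12) = 1.5906
Current forward F = (S − I)·e^(rT) = (128.69 − 1.5906)·e^(0.0353·7/12) = 127.0994 × 1.020805 = 129.7437
Value (long) = (F − K)·e^(−rT) = (129.7437 − 142.36) × 0.979619 = -12.3592
Short position value = −(long value) = C$12.36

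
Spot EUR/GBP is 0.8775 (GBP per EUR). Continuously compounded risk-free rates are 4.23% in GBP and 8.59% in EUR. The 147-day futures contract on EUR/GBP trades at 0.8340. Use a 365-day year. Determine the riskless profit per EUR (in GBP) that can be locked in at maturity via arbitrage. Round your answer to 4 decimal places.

Fair futures: F* = S·e^(carry·T), with carry = (r_GBP − r_EUR) = 0.0423 − 0.0859 = -0.0436
F* = 0.8775 · e^(-0.0436 × 147/365) = 0.8775 · e^-0.017559 = 0.8775 × 0.982594 = 0.8622
Market 0.8340 < fair 0.8622: forward underpriced → reverse cash-and-carry (short spot, go long the forward).
At maturity, profit = |F_mkt − F*| = |0.8340 − 0.8622| = 0.0282 per EUR (in GBP)

0.0282 per EUR (in GBP)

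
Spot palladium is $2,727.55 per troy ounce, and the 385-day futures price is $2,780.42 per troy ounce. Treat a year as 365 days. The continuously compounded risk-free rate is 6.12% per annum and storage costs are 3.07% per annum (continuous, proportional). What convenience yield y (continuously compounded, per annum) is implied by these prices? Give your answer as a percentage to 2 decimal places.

F = S·e^((r+u−y)T) ⇒ (r+u−y) = ln(F/S)/T
ln(2780.42/2727.55) = 0.019198; /T ⇒ 0.018201
y = r + u − ln(F/S)/T = 0.0612 + 0.0307 − 0.018201 = 0.073699
y = 7.37%

7.37%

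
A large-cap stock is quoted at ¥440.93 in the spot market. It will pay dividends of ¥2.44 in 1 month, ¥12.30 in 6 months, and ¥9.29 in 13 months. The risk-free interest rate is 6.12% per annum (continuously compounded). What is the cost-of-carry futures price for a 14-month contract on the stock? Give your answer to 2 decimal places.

PV(dividends) I = 2.44·e^(−0.0612·1/12) + 12.30·e^(−0.0612·6/12) + 9.29·e^(−0.0612·13/12)
I = 2.4276 + 11.9293 + 8.6940 = 23.0509
F = (S − I)·e^(rT) = (440.93 − 23.0509) · e^(0.0612·14/12)
= 417.8791 · e^0.071400 = 417.8791 × 1.074011 = ¥448.81

¥448.81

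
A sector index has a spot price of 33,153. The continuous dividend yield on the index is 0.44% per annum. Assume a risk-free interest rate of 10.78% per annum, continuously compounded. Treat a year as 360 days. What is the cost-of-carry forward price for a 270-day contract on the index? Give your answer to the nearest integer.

35,826

F = S·e^((r − q)T) = 33153 · e^((0.1078 − 0.0044) × 270/360)
= 33153 · e^0.077550 = 33153 × 1.080636
F = 35,826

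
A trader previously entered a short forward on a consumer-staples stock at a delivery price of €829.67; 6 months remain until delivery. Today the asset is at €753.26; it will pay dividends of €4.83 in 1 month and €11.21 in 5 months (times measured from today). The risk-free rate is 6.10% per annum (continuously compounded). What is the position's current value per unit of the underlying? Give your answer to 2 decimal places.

€67.22

PV(remaining dividends) I = 4.83·e^(−0.0610·1/12) + 11.21·e^(−0.0610·5/12) = 15.7342
Current forward F = (S − I)·e^(rT) = (753.26 − 15.7342)·e^(0.0610·6/12) = 737.5258 × 1.030970 = 760.3670
Value (long) = (F − K)·e^(−rT) = (760.3670 − 829.67) × 0.969960 = -67.2211
Short position value = −(long value) = €67.22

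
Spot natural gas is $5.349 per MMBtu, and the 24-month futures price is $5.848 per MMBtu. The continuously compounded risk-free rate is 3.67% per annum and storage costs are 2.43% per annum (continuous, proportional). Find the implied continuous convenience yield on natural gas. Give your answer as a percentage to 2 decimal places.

1.64%

F = S·e^((r+u−y)T) ⇒ (r+u−y) = ln(F/S)/T
ln(5.848/5.349) = 0.089190; /T ⇒ 0.044595
y = r + u − ln(F/S)/T = 0.0367 + 0.0243 − 0.044595 = 0.016405
y = 1.64%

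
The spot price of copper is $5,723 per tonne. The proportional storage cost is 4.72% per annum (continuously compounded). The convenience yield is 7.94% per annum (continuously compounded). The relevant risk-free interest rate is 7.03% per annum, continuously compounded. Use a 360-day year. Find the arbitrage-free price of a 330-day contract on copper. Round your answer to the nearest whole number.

$5,926 per tonne

Net carry = r + u − y = 0.0703 + 0.0472 − 0.0794 = 0.0381
F = S·e^((r+u−y)T) = 5723 · e^(0.0381 × 330/360) = 5723 · e^0.034925
= 5723 × 1.035542 = $5,926 per tonne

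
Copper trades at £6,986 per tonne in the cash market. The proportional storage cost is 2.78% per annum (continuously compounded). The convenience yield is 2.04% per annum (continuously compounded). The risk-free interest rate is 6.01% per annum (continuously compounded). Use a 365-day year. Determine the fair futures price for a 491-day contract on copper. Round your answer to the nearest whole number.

Net carry = r + u − y = 0.0601 + 0.0278 − 0.0204 = 0.0675
F = S·e^((r+u−y)T) = 6986 · e^(0.0675 × 491/365) = 6986 · e^0.090801
= 6986 × 1.095051 = £7,650 per tonne

£7,650 per tonne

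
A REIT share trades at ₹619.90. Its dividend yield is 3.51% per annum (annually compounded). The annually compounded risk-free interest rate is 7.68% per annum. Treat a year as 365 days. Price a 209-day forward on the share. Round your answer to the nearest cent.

₹634.08

F = S · (1+r)^T / (1+q)^T
= 619.90 × 1.043279 / 1.019950 = 619.90 × 1.022873
F = ₹634.08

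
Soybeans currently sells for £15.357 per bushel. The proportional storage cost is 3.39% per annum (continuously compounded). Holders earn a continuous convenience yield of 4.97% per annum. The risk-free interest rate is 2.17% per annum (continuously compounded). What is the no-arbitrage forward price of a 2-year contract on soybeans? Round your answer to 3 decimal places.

Net carry = r + u − y = 0.0217 + 0.0339 − 0.0497 = 0.0059
F = S·e^((r+u−y)T) = 15.357 · e^(0.0059 × 2) = 15.357 · e^0.011800
= 15.357 × 1.011870 = £15.539 per bushel

£15.539 per bushel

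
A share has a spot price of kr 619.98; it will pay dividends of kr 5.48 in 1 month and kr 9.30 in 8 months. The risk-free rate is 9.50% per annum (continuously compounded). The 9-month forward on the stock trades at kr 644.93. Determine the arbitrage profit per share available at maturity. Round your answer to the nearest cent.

kr 5.62 per share

PV(dividends) I = 5.48·e^(−0.0950·1/12) + 9.30·e^(−0.0950·8/12) = 14.1661
Fair forward F* = (S − I)·e^(rT) = (619.98 − 14.1661)·e^0.071250 = 605.8139 × 1.073850 = 650.5533
Market kr 644.93 < fair 650.5533: forward underpriced → reverse cash-and-carry (short the stock, invest proceeds at r, pay the dividends, go long the forward).
Profit at T = |F_mkt − F*| = |644.93 − 650.5533| = kr 5.62 per share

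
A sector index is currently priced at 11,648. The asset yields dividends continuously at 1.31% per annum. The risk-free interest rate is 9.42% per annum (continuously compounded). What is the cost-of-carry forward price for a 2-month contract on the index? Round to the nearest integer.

F = S·e^((r − q)T) = 11648 · e^((0.0942 − 0.0131) × 2/12)
= 11648 · e^0.013517 = 11648 × 1.013609
F = 11,807

11,807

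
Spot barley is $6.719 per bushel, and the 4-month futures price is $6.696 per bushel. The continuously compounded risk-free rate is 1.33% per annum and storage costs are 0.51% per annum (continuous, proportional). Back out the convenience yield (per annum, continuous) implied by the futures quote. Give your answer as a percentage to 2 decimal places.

F = S·e^((r+u−y)T) ⇒ (r+u−y) = ln(F/S)/T
ln(6.696/6.719) = -0.003429; /T ⇒ -0.010287
y = r + u − ln(F/S)/T = 0.0133 + 0.0051 + 0.010287 = 0.028687
y = 2.87%

2.87%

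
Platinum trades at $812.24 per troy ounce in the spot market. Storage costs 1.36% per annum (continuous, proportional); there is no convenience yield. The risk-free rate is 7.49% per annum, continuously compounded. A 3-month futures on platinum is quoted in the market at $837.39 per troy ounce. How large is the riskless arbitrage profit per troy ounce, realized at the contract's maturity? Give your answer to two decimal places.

Fair futures: F* = S·e^(carry·T), with carry = (r + u) = 0.0749 + 0.0136 = 0.0885
F* = 812.24 · e^(0.0885 × 3/12) = 812.24 · e^0.022125 = 812.24 × 1.022372 = $830.4114
Market $837.39 > fair $830.4114: forward overpriced → cash-and-carry (buy spot, short the forward).
At maturity, profit = |F_mkt − F*| = |837.39 − 830.4114| = $6.98 per troy ounce

$6.98 per troy ounce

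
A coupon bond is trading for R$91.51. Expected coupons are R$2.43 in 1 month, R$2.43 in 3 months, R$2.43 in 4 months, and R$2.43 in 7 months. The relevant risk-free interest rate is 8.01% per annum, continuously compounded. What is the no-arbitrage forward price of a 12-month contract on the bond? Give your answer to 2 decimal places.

PV(coupons) I = 2.43·e^(−0.0801·1/12) + 2.43·e^(−0.0801·3/12) + 2.43·e^(−0.0801·4/12) + 2.43·e^(−0.0801·7/12)
I = 2.4138 + 2.3818 + 2.3660 + 2.3191 = 9.4807
F = (S − I)·e^(rT) = (91.51 − 9.4807) · e^(0.0801·12/12)
= 82.0293 · e^0.080100 = 82.0293 × 1.083395 = R$88.87

R$88.87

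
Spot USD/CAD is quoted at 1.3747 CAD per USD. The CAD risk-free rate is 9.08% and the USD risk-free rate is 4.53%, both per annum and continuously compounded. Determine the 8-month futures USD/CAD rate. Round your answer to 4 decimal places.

1.4170

F = S·e^((r_CAD − r_USD)T) = 1.3747 · e^((0.0908 − 0.0453) × 8/12)
= 1.3747 · e^0.030333 = 1.3747 × 1.030798
F = 1.4170 CAD per USD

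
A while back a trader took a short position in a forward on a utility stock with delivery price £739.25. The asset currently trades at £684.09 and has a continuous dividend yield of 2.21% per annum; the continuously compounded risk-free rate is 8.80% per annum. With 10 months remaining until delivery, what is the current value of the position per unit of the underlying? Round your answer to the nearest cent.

Current fair forward for the remaining 10 months: F = S·e^((r − q)·T), (r − q) = 0.0880 − 0.0221 = 0.0659
F = 684.09 · e^(0.0659 × 10/12) = 684.09 × 1.056453 = 722.7089
Value of long forward = (F − K)·e^(−rT) = (722.7089 − 739.25) · e^(−0.0880·10/12)
= -16.5411 × 0.929291 = -15.37
Short position value = −(long value) = £15.37

£15.37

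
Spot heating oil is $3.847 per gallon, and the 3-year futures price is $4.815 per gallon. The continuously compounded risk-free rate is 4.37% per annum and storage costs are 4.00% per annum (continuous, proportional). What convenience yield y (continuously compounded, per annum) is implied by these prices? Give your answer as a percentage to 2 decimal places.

F = S·e^((r+u−y)T) ⇒ (r+u−y) = ln(F/S)/T
ln(4.815/3.847) = 0.224442; /T ⇒ 0.074814
y = r + u − ln(F/S)/T = 0.0437 + 0.0400 − 0.074814 = 0.008886
y = 0.89%

0.89%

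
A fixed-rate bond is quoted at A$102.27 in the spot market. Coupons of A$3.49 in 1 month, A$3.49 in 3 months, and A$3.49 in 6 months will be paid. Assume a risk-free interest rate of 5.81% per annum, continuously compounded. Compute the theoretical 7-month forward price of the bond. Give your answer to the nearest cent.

A$95.14

PV(coupons) I = 3.49·e^(−0.0581·1/12) + 3.49·e^(−0.0581·3/12) + 3.49·e^(−0.0581·6/12)
I = 3.4731 + 3.4397 + 3.3901 = 10.3029
F = (S − I)·e^(rT) = (102.27 − 10.3029) · e^(0.0581·7/12)
= 91.9671 · e^0.033892 = 91.9671 × 1.034473 = A$95.14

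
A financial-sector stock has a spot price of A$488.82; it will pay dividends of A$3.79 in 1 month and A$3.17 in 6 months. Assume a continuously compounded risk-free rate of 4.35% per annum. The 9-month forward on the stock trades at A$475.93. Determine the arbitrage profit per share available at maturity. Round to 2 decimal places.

PV(dividends) I = 3.79·e^(−0.0435·1/12) + 3.17·e^(−0.0435·6/12) = 6.8781
Fair forward F* = (S − I)·e^(rT) = (488.82 − 6.8781)·e^0.032625 = 481.9419 × 1.033163 = 497.9245
Market A$475.93 < fair 497.9245: forward underpriced → reverse cash-and-carry (short the stock, invest proceeds at r, pay the dividends, go long the forward).
Profit at T = |F_mkt − F*| = |475.93 − 497.9245| = A$21.99 per share

A$21.99 per share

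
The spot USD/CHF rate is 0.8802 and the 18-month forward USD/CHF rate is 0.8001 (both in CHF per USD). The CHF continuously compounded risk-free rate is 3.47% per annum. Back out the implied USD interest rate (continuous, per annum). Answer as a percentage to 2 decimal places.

F = S·e^((r_CHF − r_USD)T) ⇒ r_USD = r_CHF − ln(F/S)/T
ln(0.8001/0.8802) = -0.095412; /(18/12) = -0.063608
r_USD = 0.0347 + 0.063608 = 0.098308
r_USD = 9.83%

9.83%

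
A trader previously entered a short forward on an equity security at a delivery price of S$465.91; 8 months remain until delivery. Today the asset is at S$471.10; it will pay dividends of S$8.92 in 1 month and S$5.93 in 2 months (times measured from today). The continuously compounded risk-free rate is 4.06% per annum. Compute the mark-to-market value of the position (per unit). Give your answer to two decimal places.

PV(remaining dividends) I = 8.92·e^(−0.0406·1/12) + 5.93·e^(−0.0406·2/12) = 14.7799
Current forward F = (S − I)·e^(rT) = (471.10 − 14.7799)·e^(0.0406·8/12) = 456.3201 × 1.027436 = 468.8397
Value (long) = (F − K)·e^(−rT) = (468.8397 − 465.91) × 0.973296 = 2.8515
Short position value = −(long value) = -S$2.85

-S$2.85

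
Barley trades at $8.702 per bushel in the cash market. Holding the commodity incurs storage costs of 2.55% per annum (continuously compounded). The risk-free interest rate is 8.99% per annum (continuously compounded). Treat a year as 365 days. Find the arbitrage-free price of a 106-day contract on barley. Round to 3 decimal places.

$8.999 per bushel

Net carry = r + u − y = 0.0899 + 0.0255 − 0.0000 = 0.1154
F = S·e^((r+u−y)T) = 8.702 · e^(0.1154 × 106/365) = 8.702 · e^0.033513
= 8.702 × 1.034081 = $8.999 per bushel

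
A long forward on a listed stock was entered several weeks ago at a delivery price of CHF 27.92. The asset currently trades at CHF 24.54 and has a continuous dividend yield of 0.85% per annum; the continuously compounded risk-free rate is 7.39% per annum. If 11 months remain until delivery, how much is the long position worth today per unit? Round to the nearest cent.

-CHF 1.74

Current fair forward for the remaining 11 months: F = S·e^((r − q)·T), (r − q) = 0.0739 − 0.0085 = 0.0654
F = 24.54 · e^(0.0654 × 11/12) = 24.54 × 1.061783 = 26.0562
Value of long forward = (F − K)·e^(−rT) = (26.0562 − 27.92) · e^(−0.0739·11/12)
= -1.8638 × 0.934502 = -1.74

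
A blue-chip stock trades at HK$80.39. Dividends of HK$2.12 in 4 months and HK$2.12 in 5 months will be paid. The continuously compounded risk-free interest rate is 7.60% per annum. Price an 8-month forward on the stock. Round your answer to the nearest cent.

HK$80.23

PV(dividends) I = 2.12·e^(−0.0760·4/12) + 2.12·e^(−0.0760·5/12)
I = 2.0670 + 2.0539 = 4.1209
F = (S − I)·e^(rT) = (80.39 − 4.1209) · e^(0.0760·8/12)
= 76.2691 · e^0.050667 = 76.2691 × 1.051973 = HK$80.23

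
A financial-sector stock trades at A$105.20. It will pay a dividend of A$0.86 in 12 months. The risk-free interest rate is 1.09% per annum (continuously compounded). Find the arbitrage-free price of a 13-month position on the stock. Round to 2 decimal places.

A$105.59

PV(dividends) I = 0.86·e^(−0.0109·12/12)
I = 0.8507
F = (S − I)·e^(rT) = (105.20 − 0.8507) · e^(0.0109·13/12)
= 104.3493 · e^0.011808 = 104.3493 × 1.011878 = A$105.59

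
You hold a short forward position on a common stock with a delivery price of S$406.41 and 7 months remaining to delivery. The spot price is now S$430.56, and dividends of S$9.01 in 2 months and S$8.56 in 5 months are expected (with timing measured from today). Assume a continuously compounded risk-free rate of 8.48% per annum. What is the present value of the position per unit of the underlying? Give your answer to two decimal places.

PV(remaining dividends) I = 9.01·e^(−0.0848·2/12) + 8.56·e^(−0.0848·5/12) = 17.1464
Current forward F = (S − I)·e^(rT) = (430.56 − 17.1464)·e^(0.0848·7/12) = 413.4136 × 1.050711 = 434.3782
Value (long) = (F − K)·e^(−rT) = (434.3782 − 406.41) × 0.951737 = 26.6184
Short position value = −(long value) = -S$26.62

-S$26.62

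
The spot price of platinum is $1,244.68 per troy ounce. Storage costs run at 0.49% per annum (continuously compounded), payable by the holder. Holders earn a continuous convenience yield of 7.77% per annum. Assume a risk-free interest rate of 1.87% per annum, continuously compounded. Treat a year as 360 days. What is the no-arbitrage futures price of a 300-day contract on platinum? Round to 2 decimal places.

$1,189.81 per troy ounce

Net carry = r + u − y = 0.0187 + 0.0049 − 0.0777 = -0.0541
F = S·e^((r+u−y)T) = 1244.68 · e^(-0.0541 × 300/360) = 1244.68 · e^-0.04508333
= 1244.68 × 0.95591782 = $1,189.81 per troy ounce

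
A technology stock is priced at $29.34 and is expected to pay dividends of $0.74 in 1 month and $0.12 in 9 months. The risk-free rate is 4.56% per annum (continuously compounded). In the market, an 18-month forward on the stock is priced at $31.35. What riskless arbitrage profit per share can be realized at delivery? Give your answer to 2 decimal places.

$0.85 per share

PV(dividends) I = 0.74·e^(−0.0456·1/12) + 0.12·e^(−0.0456·9/12) = 0.8532
Fair forward F* = (S − I)·e^(rT) = (29.34 − 0.8532)·e^0.068400 = 28.4868 × 1.070794 = 30.5035
Market $31.35 > fair 30.5035: forward overpriced → cash-and-carry (borrow at r, buy the stock and collect the dividends, short the forward).
Profit at T = |F_mkt − F*| = |31.35 − 30.5035| = $0.85 per share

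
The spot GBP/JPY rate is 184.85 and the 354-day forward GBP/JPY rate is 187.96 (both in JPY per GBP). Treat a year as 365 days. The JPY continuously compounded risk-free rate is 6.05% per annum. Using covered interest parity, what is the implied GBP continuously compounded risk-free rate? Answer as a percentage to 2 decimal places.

F = S·e^((r_JPY − r_GBP)T) ⇒ r_GBP = r_JPY − ln(F/S)/T
ln(187.96/184.85) = 0.016684; /(354/365) = 0.017202
r_GBP = 0.0605 − 0.017202 = 0.043298
r_GBP = 4.33%

4.33%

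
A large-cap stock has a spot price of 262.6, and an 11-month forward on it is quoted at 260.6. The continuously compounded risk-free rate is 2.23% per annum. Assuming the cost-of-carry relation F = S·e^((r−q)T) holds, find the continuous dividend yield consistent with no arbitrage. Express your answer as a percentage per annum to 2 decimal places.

From F = S·e^((r−q)T): (r − q) = ln(F/S)/T
ln(260.6/262.6) = ln(0.992384) = -0.007645
(r − q) = -0.007645 / (11/12) = -0.008340
q = r − ln(F/S)/T = 0.0223 + 0.008340 = 0.030640
q = 3.06%

3.06%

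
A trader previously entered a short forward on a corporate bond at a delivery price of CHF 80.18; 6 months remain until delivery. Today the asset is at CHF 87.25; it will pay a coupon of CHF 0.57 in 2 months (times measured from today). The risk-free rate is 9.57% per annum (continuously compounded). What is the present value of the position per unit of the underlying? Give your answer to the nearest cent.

-CHF 10.26

PV(remaining coupons) I = 0.57·e^(−0.0957·2/12) = 0.5610
Current forward F = (S − I)·e^(rT) = (87.25 − 0.5610)·e^(0.0957·6/12) = 86.6890 × 1.049013 = 90.9379
Value (long) = (F − K)·e^(−rT) = (90.9379 − 80.18) × 0.953277 = 10.2553
Short position value = −(long value) = -CHF 10.26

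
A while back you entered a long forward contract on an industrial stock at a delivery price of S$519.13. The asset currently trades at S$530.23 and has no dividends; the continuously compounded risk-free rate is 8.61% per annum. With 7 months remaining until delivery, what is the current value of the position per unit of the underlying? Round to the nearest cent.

Current fair forward for the remaining 7 months: F = S·e^(r·T), r = 0.0861
F = 530.23 · e^(0.0861 × 7/12) = 530.23 × 1.051508 = 557.5411
Value of long forward = (F − K)·e^(−rT) = (557.5411 − 519.13) · e^(−0.0861·7/12)
= 38.4111 × 0.951015 = 36.53

S$36.53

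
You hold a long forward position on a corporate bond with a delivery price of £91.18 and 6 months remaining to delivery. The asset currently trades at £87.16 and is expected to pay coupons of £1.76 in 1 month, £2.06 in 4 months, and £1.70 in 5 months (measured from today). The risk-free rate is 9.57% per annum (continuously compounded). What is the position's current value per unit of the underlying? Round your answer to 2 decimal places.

PV(remaining coupons) I = 1.76·e^(−0.0957·1/12) + 2.06·e^(−0.0957·4/12) + 1.70·e^(−0.0957·5/12) = 5.3749
Current forward F = (S − I)·e^(rT) = (87.16 − 5.3749)·e^(0.0957·6/12) = 81.7851 × 1.049013 = 85.7936
Value (long) = (F − K)·e^(−rT) = (85.7936 − 91.18) × 0.953277 = -5.1347
Value = -£5.13

-£5.13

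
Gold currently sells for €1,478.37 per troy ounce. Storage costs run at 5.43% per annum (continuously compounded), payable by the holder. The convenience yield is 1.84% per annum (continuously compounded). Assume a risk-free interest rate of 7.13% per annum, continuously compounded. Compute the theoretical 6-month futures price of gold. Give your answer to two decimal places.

Net carry = r + u − y = 0.0713 + 0.0543 − 0.0184 = 0.1072
F = S·e^((r+u−y)T) = 1478.37 · e^(0.1072 × 6/12) = 1478.37 · e^0.05360000
= 1478.37 × 1.05506249 = €1,559.77 per troy ounce

€1,559.77 per troy ounce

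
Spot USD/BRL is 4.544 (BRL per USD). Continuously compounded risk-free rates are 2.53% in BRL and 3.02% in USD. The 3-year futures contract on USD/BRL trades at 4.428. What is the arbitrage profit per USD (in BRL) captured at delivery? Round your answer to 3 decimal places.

Fair futures: F* = S·e^(carry·T), with carry = (r_BRL − r_USD) = 0.0253 − 0.0302 = -0.0049
F* = 4.544 · e^(-0.0049 × 3) = 4.544 · e^-0.014700 = 4.544 × 0.985408 = 4.4777
Market 4.428 < fair 4.4777: forward underpriced → reverse cash-and-carry (short spot, go long the forward).
At maturity, profit = |F_mkt − F*| = |4.428 − 4.4777| = 0.050 per USD (in BRL)

0.050 per USD (in BRL)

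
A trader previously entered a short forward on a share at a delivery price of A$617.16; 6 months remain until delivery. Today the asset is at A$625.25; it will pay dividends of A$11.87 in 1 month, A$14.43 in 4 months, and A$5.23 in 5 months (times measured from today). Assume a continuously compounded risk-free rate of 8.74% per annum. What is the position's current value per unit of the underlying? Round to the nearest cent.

-A$3.64

PV(remaining dividends) I = 11.87·e^(−0.0874·1/12) + 14.43·e^(−0.0874·4/12) + 5.23·e^(−0.0874·5/12) = 30.8425
Current forward F = (S − I)·e^(rT) = (625.25 − 30.8425)·e^(0.0874·6/12) = 594.4075 × 1.044669 = 620.9591
Value (long) = (F − K)·e^(−rT) = (620.9591 − 617.16) × 0.957241 = 3.6367
Short position value = −(long value) = -A$3.64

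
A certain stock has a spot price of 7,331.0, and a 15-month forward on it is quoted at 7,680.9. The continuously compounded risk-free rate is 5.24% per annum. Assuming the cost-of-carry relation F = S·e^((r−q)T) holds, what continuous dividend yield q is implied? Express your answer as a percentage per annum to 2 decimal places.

1.51%

From F = S·e^((r−q)T): (r − q) = ln(F/S)/T
ln(7680.9/7331.0) = ln(1.047729) = 0.046625
(r − q) = 0.046625 / (15/12) = 0.037300
q = r − ln(F/S)/T = 0.0524 − 0.037300 = 0.015100
q = 1.51%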